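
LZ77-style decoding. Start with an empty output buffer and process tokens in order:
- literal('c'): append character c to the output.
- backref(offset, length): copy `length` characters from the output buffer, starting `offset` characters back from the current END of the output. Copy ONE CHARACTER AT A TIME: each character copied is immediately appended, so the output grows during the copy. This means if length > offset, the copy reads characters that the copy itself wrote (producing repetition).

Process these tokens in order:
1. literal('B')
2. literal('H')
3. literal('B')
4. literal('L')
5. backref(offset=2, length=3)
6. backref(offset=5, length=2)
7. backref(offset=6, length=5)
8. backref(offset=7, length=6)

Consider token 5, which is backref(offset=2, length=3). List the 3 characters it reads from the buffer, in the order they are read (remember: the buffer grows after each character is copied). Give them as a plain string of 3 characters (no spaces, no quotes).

Answer: BLB

Derivation:
Token 1: literal('B'). Output: "B"
Token 2: literal('H'). Output: "BH"
Token 3: literal('B'). Output: "BHB"
Token 4: literal('L'). Output: "BHBL"
Token 5: backref(off=2, len=3). Buffer before: "BHBL" (len 4)
  byte 1: read out[2]='B', append. Buffer now: "BHBLB"
  byte 2: read out[3]='L', append. Buffer now: "BHBLBL"
  byte 3: read out[4]='B', append. Buffer now: "BHBLBLB"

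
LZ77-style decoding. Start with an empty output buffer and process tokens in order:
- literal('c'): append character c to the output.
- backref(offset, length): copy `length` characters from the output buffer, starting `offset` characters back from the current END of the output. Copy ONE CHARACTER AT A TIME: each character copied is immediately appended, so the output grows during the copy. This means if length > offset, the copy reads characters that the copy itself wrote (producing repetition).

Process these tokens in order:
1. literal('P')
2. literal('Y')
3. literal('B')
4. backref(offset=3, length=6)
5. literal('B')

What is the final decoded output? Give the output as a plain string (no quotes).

Answer: PYBPYBPYBB

Derivation:
Token 1: literal('P'). Output: "P"
Token 2: literal('Y'). Output: "PY"
Token 3: literal('B'). Output: "PYB"
Token 4: backref(off=3, len=6) (overlapping!). Copied 'PYBPYB' from pos 0. Output: "PYBPYBPYB"
Token 5: literal('B'). Output: "PYBPYBPYBB"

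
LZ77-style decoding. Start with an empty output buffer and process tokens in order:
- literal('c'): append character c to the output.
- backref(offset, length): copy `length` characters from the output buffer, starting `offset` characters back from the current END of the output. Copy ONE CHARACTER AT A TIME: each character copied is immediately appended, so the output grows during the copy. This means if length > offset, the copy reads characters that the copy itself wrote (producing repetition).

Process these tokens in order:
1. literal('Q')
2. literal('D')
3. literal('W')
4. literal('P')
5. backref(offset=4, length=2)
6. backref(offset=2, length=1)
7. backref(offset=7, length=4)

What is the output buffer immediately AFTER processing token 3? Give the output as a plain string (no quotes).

Answer: QDW

Derivation:
Token 1: literal('Q'). Output: "Q"
Token 2: literal('D'). Output: "QD"
Token 3: literal('W'). Output: "QDW"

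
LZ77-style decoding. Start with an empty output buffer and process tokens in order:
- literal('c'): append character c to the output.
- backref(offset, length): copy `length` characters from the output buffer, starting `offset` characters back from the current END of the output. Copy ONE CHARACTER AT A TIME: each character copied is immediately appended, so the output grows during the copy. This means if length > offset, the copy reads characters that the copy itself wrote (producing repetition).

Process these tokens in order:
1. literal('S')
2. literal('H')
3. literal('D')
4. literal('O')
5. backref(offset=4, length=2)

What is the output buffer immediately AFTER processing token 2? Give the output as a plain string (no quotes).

Answer: SH

Derivation:
Token 1: literal('S'). Output: "S"
Token 2: literal('H'). Output: "SH"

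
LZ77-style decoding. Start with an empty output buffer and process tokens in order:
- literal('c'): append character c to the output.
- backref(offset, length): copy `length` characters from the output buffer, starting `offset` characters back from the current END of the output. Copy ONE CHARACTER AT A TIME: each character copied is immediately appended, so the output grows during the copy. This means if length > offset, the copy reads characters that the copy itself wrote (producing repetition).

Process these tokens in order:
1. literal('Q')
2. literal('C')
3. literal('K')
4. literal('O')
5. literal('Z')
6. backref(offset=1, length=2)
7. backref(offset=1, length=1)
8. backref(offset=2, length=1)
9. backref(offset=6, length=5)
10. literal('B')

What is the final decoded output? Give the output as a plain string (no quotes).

Answer: QCKOZZZZZOZZZZB

Derivation:
Token 1: literal('Q'). Output: "Q"
Token 2: literal('C'). Output: "QC"
Token 3: literal('K'). Output: "QCK"
Token 4: literal('O'). Output: "QCKO"
Token 5: literal('Z'). Output: "QCKOZ"
Token 6: backref(off=1, len=2) (overlapping!). Copied 'ZZ' from pos 4. Output: "QCKOZZZ"
Token 7: backref(off=1, len=1). Copied 'Z' from pos 6. Output: "QCKOZZZZ"
Token 8: backref(off=2, len=1). Copied 'Z' from pos 6. Output: "QCKOZZZZZ"
Token 9: backref(off=6, len=5). Copied 'OZZZZ' from pos 3. Output: "QCKOZZZZZOZZZZ"
Token 10: literal('B'). Output: "QCKOZZZZZOZZZZB"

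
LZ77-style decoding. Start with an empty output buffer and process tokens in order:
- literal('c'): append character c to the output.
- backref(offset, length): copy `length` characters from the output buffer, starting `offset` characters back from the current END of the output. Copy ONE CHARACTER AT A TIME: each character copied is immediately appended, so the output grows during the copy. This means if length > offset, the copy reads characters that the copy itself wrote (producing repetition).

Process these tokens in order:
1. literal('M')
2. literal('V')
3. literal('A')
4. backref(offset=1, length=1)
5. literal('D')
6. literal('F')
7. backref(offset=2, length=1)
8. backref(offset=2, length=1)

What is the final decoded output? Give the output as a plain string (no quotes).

Answer: MVAADFDF

Derivation:
Token 1: literal('M'). Output: "M"
Token 2: literal('V'). Output: "MV"
Token 3: literal('A'). Output: "MVA"
Token 4: backref(off=1, len=1). Copied 'A' from pos 2. Output: "MVAA"
Token 5: literal('D'). Output: "MVAAD"
Token 6: literal('F'). Output: "MVAADF"
Token 7: backref(off=2, len=1). Copied 'D' from pos 4. Output: "MVAADFD"
Token 8: backref(off=2, len=1). Copied 'F' from pos 5. Output: "MVAADFDF"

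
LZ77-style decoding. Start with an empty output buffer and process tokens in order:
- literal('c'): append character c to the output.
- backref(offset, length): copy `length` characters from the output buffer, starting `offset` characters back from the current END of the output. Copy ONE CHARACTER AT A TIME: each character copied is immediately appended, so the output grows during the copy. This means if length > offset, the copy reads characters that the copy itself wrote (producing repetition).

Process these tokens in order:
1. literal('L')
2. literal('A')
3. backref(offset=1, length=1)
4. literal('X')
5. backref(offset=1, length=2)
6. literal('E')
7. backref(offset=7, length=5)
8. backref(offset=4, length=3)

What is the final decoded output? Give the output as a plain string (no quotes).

Token 1: literal('L'). Output: "L"
Token 2: literal('A'). Output: "LA"
Token 3: backref(off=1, len=1). Copied 'A' from pos 1. Output: "LAA"
Token 4: literal('X'). Output: "LAAX"
Token 5: backref(off=1, len=2) (overlapping!). Copied 'XX' from pos 3. Output: "LAAXXX"
Token 6: literal('E'). Output: "LAAXXXE"
Token 7: backref(off=7, len=5). Copied 'LAAXX' from pos 0. Output: "LAAXXXELAAXX"
Token 8: backref(off=4, len=3). Copied 'AAX' from pos 8. Output: "LAAXXXELAAXXAAX"

Answer: LAAXXXELAAXXAAX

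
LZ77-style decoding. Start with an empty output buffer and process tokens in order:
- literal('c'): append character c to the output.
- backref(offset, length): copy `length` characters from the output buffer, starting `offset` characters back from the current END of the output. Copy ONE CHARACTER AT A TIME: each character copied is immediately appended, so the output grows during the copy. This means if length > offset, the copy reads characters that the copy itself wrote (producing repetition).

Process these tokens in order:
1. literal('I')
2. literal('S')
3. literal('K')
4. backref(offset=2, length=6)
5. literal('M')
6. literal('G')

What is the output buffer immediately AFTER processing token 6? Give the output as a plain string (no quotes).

Answer: ISKSKSKSKMG

Derivation:
Token 1: literal('I'). Output: "I"
Token 2: literal('S'). Output: "IS"
Token 3: literal('K'). Output: "ISK"
Token 4: backref(off=2, len=6) (overlapping!). Copied 'SKSKSK' from pos 1. Output: "ISKSKSKSK"
Token 5: literal('M'). Output: "ISKSKSKSKM"
Token 6: literal('G'). Output: "ISKSKSKSKMG"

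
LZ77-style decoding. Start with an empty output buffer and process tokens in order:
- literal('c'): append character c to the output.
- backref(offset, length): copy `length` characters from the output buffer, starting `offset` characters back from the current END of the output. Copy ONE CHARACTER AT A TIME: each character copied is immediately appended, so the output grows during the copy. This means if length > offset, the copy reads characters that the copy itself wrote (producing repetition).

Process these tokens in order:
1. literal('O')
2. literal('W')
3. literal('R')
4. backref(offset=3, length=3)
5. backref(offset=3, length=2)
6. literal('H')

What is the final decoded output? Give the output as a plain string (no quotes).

Token 1: literal('O'). Output: "O"
Token 2: literal('W'). Output: "OW"
Token 3: literal('R'). Output: "OWR"
Token 4: backref(off=3, len=3). Copied 'OWR' from pos 0. Output: "OWROWR"
Token 5: backref(off=3, len=2). Copied 'OW' from pos 3. Output: "OWROWROW"
Token 6: literal('H'). Output: "OWROWROWH"

Answer: OWROWROWH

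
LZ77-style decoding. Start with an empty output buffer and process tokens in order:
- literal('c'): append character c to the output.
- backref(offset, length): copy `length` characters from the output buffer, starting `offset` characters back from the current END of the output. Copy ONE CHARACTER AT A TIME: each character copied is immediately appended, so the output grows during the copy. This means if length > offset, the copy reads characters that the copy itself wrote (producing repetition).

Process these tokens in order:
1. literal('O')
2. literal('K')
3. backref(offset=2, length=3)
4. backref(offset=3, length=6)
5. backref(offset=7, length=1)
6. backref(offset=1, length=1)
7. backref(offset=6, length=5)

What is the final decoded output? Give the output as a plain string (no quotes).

Answer: OKOKOOKOOKOOOOOKOO

Derivation:
Token 1: literal('O'). Output: "O"
Token 2: literal('K'). Output: "OK"
Token 3: backref(off=2, len=3) (overlapping!). Copied 'OKO' from pos 0. Output: "OKOKO"
Token 4: backref(off=3, len=6) (overlapping!). Copied 'OKOOKO' from pos 2. Output: "OKOKOOKOOKO"
Token 5: backref(off=7, len=1). Copied 'O' from pos 4. Output: "OKOKOOKOOKOO"
Token 6: backref(off=1, len=1). Copied 'O' from pos 11. Output: "OKOKOOKOOKOOO"
Token 7: backref(off=6, len=5). Copied 'OOKOO' from pos 7. Output: "OKOKOOKOOKOOOOOKOO"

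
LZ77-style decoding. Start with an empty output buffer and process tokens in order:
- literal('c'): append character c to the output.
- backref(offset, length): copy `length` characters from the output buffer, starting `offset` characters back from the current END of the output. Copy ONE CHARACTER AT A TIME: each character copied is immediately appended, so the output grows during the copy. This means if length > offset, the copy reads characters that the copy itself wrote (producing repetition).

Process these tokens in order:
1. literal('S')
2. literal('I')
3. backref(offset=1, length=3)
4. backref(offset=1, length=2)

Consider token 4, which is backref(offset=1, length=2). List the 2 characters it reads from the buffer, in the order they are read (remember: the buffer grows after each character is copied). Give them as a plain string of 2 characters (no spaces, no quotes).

Answer: II

Derivation:
Token 1: literal('S'). Output: "S"
Token 2: literal('I'). Output: "SI"
Token 3: backref(off=1, len=3) (overlapping!). Copied 'III' from pos 1. Output: "SIIII"
Token 4: backref(off=1, len=2). Buffer before: "SIIII" (len 5)
  byte 1: read out[4]='I', append. Buffer now: "SIIIII"
  byte 2: read out[5]='I', append. Buffer now: "SIIIIII"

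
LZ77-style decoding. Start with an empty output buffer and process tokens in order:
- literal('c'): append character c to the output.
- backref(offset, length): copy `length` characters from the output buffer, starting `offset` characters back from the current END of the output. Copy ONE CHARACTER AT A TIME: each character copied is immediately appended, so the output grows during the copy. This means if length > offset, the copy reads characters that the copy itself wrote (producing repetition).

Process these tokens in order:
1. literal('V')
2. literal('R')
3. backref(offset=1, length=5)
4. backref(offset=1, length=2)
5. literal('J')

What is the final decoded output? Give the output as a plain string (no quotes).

Answer: VRRRRRRRRJ

Derivation:
Token 1: literal('V'). Output: "V"
Token 2: literal('R'). Output: "VR"
Token 3: backref(off=1, len=5) (overlapping!). Copied 'RRRRR' from pos 1. Output: "VRRRRRR"
Token 4: backref(off=1, len=2) (overlapping!). Copied 'RR' from pos 6. Output: "VRRRRRRRR"
Token 5: literal('J'). Output: "VRRRRRRRRJ"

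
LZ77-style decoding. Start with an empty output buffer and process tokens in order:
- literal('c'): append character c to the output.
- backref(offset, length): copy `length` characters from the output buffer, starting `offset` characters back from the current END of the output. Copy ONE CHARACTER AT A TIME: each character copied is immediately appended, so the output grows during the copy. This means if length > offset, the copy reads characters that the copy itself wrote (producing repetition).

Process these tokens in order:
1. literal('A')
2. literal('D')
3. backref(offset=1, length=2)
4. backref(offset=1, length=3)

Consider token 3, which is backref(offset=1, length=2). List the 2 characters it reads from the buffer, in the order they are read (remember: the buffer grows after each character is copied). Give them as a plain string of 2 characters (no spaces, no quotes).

Token 1: literal('A'). Output: "A"
Token 2: literal('D'). Output: "AD"
Token 3: backref(off=1, len=2). Buffer before: "AD" (len 2)
  byte 1: read out[1]='D', append. Buffer now: "ADD"
  byte 2: read out[2]='D', append. Buffer now: "ADDD"

Answer: DD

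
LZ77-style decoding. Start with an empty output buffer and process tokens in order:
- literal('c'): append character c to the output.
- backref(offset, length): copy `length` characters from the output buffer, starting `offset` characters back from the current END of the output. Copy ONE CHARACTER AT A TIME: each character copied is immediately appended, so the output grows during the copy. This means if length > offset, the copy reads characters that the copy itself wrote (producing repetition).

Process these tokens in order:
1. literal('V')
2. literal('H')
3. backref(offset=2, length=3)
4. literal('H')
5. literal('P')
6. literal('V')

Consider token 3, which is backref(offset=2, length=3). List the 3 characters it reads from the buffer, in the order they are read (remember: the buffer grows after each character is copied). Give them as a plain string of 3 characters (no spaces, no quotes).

Token 1: literal('V'). Output: "V"
Token 2: literal('H'). Output: "VH"
Token 3: backref(off=2, len=3). Buffer before: "VH" (len 2)
  byte 1: read out[0]='V', append. Buffer now: "VHV"
  byte 2: read out[1]='H', append. Buffer now: "VHVH"
  byte 3: read out[2]='V', append. Buffer now: "VHVHV"

Answer: VHV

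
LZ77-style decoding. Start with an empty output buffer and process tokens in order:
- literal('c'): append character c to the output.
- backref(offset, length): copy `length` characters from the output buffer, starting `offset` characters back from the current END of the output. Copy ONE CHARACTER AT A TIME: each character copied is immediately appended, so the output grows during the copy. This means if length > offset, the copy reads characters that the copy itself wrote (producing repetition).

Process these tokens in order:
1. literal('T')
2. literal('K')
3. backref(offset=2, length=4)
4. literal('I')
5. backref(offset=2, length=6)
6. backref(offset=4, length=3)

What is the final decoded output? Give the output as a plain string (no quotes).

Token 1: literal('T'). Output: "T"
Token 2: literal('K'). Output: "TK"
Token 3: backref(off=2, len=4) (overlapping!). Copied 'TKTK' from pos 0. Output: "TKTKTK"
Token 4: literal('I'). Output: "TKTKTKI"
Token 5: backref(off=2, len=6) (overlapping!). Copied 'KIKIKI' from pos 5. Output: "TKTKTKIKIKIKI"
Token 6: backref(off=4, len=3). Copied 'KIK' from pos 9. Output: "TKTKTKIKIKIKIKIK"

Answer: TKTKTKIKIKIKIKIK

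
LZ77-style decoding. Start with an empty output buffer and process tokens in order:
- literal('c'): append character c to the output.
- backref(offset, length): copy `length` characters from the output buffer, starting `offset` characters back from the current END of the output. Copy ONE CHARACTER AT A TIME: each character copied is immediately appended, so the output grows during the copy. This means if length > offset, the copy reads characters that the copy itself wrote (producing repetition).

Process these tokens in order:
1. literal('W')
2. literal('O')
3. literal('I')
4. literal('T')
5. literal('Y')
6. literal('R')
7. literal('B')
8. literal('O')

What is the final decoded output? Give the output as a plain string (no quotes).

Answer: WOITYRBO

Derivation:
Token 1: literal('W'). Output: "W"
Token 2: literal('O'). Output: "WO"
Token 3: literal('I'). Output: "WOI"
Token 4: literal('T'). Output: "WOIT"
Token 5: literal('Y'). Output: "WOITY"
Token 6: literal('R'). Output: "WOITYR"
Token 7: literal('B'). Output: "WOITYRB"
Token 8: literal('O'). Output: "WOITYRBO"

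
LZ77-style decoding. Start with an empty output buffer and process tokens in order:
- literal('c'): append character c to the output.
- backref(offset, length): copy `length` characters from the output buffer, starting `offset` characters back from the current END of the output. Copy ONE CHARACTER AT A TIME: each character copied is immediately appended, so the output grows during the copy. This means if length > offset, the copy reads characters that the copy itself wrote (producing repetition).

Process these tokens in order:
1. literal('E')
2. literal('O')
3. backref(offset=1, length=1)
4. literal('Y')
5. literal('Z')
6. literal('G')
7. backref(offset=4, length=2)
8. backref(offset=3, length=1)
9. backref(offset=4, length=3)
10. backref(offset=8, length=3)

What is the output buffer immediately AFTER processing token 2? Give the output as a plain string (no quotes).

Token 1: literal('E'). Output: "E"
Token 2: literal('O'). Output: "EO"

Answer: EO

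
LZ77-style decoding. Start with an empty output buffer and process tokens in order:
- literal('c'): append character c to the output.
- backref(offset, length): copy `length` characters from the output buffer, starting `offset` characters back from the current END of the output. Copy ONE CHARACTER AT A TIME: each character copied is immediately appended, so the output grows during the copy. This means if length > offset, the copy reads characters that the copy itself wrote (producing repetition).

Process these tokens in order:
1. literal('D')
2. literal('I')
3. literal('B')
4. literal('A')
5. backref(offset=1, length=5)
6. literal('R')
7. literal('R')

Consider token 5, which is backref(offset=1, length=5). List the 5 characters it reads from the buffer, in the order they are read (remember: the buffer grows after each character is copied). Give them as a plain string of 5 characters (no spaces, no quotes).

Answer: AAAAA

Derivation:
Token 1: literal('D'). Output: "D"
Token 2: literal('I'). Output: "DI"
Token 3: literal('B'). Output: "DIB"
Token 4: literal('A'). Output: "DIBA"
Token 5: backref(off=1, len=5). Buffer before: "DIBA" (len 4)
  byte 1: read out[3]='A', append. Buffer now: "DIBAA"
  byte 2: read out[4]='A', append. Buffer now: "DIBAAA"
  byte 3: read out[5]='A', append. Buffer now: "DIBAAAA"
  byte 4: read out[6]='A', append. Buffer now: "DIBAAAAA"
  byte 5: read out[7]='A', append. Buffer now: "DIBAAAAAA"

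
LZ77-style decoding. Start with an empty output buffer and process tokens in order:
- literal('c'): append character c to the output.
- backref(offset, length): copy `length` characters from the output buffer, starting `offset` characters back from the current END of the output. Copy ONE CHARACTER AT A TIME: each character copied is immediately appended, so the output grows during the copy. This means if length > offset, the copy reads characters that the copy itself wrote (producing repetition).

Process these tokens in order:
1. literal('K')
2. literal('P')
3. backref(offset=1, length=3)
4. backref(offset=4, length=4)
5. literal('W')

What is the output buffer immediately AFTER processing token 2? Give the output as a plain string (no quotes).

Answer: KP

Derivation:
Token 1: literal('K'). Output: "K"
Token 2: literal('P'). Output: "KP"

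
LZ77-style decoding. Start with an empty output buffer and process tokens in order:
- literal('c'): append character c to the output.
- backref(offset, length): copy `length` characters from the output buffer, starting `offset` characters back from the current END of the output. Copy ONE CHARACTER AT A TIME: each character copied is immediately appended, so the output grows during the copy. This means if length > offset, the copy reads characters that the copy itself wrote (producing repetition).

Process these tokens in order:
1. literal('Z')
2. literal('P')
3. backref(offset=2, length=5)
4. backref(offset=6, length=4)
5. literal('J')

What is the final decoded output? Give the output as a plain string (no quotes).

Token 1: literal('Z'). Output: "Z"
Token 2: literal('P'). Output: "ZP"
Token 3: backref(off=2, len=5) (overlapping!). Copied 'ZPZPZ' from pos 0. Output: "ZPZPZPZ"
Token 4: backref(off=6, len=4). Copied 'PZPZ' from pos 1. Output: "ZPZPZPZPZPZ"
Token 5: literal('J'). Output: "ZPZPZPZPZPZJ"

Answer: ZPZPZPZPZPZJ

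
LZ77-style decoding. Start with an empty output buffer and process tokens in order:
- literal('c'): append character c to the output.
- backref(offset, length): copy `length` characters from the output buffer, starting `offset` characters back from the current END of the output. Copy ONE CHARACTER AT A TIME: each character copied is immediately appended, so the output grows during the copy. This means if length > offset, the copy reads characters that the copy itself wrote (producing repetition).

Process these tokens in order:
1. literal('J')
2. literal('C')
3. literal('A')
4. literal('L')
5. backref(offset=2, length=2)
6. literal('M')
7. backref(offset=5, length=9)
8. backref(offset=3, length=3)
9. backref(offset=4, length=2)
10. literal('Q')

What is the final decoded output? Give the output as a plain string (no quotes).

Token 1: literal('J'). Output: "J"
Token 2: literal('C'). Output: "JC"
Token 3: literal('A'). Output: "JCA"
Token 4: literal('L'). Output: "JCAL"
Token 5: backref(off=2, len=2). Copied 'AL' from pos 2. Output: "JCALAL"
Token 6: literal('M'). Output: "JCALALM"
Token 7: backref(off=5, len=9) (overlapping!). Copied 'ALALMALAL' from pos 2. Output: "JCALALMALALMALAL"
Token 8: backref(off=3, len=3). Copied 'LAL' from pos 13. Output: "JCALALMALALMALALLAL"
Token 9: backref(off=4, len=2). Copied 'LL' from pos 15. Output: "JCALALMALALMALALLALLL"
Token 10: literal('Q'). Output: "JCALALMALALMALALLALLLQ"

Answer: JCALALMALALMALALLALLLQ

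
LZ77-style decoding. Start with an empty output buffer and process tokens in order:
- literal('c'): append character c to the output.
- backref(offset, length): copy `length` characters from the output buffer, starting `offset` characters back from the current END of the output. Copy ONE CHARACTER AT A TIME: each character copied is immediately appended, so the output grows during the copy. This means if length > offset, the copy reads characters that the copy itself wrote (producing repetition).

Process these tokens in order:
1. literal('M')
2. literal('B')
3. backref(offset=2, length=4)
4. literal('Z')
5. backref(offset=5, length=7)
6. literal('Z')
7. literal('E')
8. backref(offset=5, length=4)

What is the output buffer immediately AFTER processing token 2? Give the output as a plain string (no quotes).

Answer: MB

Derivation:
Token 1: literal('M'). Output: "M"
Token 2: literal('B'). Output: "MB"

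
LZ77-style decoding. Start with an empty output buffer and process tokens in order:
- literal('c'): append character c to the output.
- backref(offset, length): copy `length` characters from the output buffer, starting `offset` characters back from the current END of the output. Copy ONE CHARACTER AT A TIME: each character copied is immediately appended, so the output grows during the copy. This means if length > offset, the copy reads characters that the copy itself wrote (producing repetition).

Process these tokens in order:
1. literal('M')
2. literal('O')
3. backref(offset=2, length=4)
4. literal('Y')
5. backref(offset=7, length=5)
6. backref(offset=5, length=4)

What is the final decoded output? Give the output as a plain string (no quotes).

Answer: MOMOMOYMOMOMMOMO

Derivation:
Token 1: literal('M'). Output: "M"
Token 2: literal('O'). Output: "MO"
Token 3: backref(off=2, len=4) (overlapping!). Copied 'MOMO' from pos 0. Output: "MOMOMO"
Token 4: literal('Y'). Output: "MOMOMOY"
Token 5: backref(off=7, len=5). Copied 'MOMOM' from pos 0. Output: "MOMOMOYMOMOM"
Token 6: backref(off=5, len=4). Copied 'MOMO' from pos 7. Output: "MOMOMOYMOMOMMOMO"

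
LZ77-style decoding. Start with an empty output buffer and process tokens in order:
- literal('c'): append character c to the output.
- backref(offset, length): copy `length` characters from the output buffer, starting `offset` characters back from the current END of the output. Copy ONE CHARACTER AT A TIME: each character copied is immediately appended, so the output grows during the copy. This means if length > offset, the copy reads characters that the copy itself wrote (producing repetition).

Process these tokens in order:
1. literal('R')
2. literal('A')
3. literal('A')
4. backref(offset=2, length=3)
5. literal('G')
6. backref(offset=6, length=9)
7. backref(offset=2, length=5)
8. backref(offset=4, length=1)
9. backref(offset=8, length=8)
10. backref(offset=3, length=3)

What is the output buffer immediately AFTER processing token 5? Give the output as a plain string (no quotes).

Answer: RAAAAAG

Derivation:
Token 1: literal('R'). Output: "R"
Token 2: literal('A'). Output: "RA"
Token 3: literal('A'). Output: "RAA"
Token 4: backref(off=2, len=3) (overlapping!). Copied 'AAA' from pos 1. Output: "RAAAAA"
Token 5: literal('G'). Output: "RAAAAAG"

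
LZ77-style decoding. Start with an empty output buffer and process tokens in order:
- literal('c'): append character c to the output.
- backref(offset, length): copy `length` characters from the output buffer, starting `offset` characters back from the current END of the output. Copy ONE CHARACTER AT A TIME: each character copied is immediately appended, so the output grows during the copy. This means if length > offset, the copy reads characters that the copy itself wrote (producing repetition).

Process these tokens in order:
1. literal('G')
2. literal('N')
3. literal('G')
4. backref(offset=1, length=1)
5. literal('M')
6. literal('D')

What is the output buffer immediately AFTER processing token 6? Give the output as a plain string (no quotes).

Token 1: literal('G'). Output: "G"
Token 2: literal('N'). Output: "GN"
Token 3: literal('G'). Output: "GNG"
Token 4: backref(off=1, len=1). Copied 'G' from pos 2. Output: "GNGG"
Token 5: literal('M'). Output: "GNGGM"
Token 6: literal('D'). Output: "GNGGMD"

Answer: GNGGMD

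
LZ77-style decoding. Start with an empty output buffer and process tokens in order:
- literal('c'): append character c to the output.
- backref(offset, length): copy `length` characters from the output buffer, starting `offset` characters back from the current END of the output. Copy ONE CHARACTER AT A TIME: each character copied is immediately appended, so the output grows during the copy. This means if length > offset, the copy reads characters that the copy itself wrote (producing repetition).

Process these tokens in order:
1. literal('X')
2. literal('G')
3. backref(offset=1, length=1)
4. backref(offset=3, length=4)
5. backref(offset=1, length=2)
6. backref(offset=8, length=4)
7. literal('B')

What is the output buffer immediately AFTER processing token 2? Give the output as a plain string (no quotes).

Token 1: literal('X'). Output: "X"
Token 2: literal('G'). Output: "XG"

Answer: XG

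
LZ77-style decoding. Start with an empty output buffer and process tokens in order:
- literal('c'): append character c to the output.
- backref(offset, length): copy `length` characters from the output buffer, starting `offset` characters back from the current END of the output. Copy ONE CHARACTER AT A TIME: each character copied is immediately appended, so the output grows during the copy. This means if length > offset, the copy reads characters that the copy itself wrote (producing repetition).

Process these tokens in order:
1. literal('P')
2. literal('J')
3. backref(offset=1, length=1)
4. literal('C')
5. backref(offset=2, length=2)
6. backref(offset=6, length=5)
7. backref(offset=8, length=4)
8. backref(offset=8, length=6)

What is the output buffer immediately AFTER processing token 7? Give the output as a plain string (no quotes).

Token 1: literal('P'). Output: "P"
Token 2: literal('J'). Output: "PJ"
Token 3: backref(off=1, len=1). Copied 'J' from pos 1. Output: "PJJ"
Token 4: literal('C'). Output: "PJJC"
Token 5: backref(off=2, len=2). Copied 'JC' from pos 2. Output: "PJJCJC"
Token 6: backref(off=6, len=5). Copied 'PJJCJ' from pos 0. Output: "PJJCJCPJJCJ"
Token 7: backref(off=8, len=4). Copied 'CJCP' from pos 3. Output: "PJJCJCPJJCJCJCP"

Answer: PJJCJCPJJCJCJCP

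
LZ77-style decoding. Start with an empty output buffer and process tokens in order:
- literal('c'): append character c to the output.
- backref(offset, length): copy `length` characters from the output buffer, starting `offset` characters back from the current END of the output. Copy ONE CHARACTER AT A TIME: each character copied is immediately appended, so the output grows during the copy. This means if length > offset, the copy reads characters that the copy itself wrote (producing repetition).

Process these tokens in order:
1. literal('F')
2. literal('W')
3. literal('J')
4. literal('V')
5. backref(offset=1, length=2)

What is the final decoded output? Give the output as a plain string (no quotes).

Answer: FWJVVV

Derivation:
Token 1: literal('F'). Output: "F"
Token 2: literal('W'). Output: "FW"
Token 3: literal('J'). Output: "FWJ"
Token 4: literal('V'). Output: "FWJV"
Token 5: backref(off=1, len=2) (overlapping!). Copied 'VV' from pos 3. Output: "FWJVVV"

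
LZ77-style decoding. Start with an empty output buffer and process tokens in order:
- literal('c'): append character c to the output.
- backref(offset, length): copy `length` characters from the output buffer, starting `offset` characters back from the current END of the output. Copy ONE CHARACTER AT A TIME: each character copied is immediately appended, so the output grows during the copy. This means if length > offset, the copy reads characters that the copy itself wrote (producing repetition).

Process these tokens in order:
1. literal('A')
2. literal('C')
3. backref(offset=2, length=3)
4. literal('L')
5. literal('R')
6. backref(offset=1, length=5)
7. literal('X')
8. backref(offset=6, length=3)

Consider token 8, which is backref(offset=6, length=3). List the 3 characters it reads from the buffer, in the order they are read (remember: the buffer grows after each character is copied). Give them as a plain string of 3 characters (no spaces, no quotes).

Token 1: literal('A'). Output: "A"
Token 2: literal('C'). Output: "AC"
Token 3: backref(off=2, len=3) (overlapping!). Copied 'ACA' from pos 0. Output: "ACACA"
Token 4: literal('L'). Output: "ACACAL"
Token 5: literal('R'). Output: "ACACALR"
Token 6: backref(off=1, len=5) (overlapping!). Copied 'RRRRR' from pos 6. Output: "ACACALRRRRRR"
Token 7: literal('X'). Output: "ACACALRRRRRRX"
Token 8: backref(off=6, len=3). Buffer before: "ACACALRRRRRRX" (len 13)
  byte 1: read out[7]='R', append. Buffer now: "ACACALRRRRRRXR"
  byte 2: read out[8]='R', append. Buffer now: "ACACALRRRRRRXRR"
  byte 3: read out[9]='R', append. Buffer now: "ACACALRRRRRRXRRR"

Answer: RRR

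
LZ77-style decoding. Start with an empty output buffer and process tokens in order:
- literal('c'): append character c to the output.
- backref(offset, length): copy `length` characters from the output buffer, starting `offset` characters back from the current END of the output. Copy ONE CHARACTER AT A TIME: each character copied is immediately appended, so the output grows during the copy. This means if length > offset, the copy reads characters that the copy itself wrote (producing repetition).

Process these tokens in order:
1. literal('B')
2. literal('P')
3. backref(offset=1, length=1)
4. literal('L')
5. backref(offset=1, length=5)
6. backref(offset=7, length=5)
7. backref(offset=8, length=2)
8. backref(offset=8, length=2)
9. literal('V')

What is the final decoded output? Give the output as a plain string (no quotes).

Token 1: literal('B'). Output: "B"
Token 2: literal('P'). Output: "BP"
Token 3: backref(off=1, len=1). Copied 'P' from pos 1. Output: "BPP"
Token 4: literal('L'). Output: "BPPL"
Token 5: backref(off=1, len=5) (overlapping!). Copied 'LLLLL' from pos 3. Output: "BPPLLLLLL"
Token 6: backref(off=7, len=5). Copied 'PLLLL' from pos 2. Output: "BPPLLLLLLPLLLL"
Token 7: backref(off=8, len=2). Copied 'LL' from pos 6. Output: "BPPLLLLLLPLLLLLL"
Token 8: backref(off=8, len=2). Copied 'LP' from pos 8. Output: "BPPLLLLLLPLLLLLLLP"
Token 9: literal('V'). Output: "BPPLLLLLLPLLLLLLLPV"

Answer: BPPLLLLLLPLLLLLLLPV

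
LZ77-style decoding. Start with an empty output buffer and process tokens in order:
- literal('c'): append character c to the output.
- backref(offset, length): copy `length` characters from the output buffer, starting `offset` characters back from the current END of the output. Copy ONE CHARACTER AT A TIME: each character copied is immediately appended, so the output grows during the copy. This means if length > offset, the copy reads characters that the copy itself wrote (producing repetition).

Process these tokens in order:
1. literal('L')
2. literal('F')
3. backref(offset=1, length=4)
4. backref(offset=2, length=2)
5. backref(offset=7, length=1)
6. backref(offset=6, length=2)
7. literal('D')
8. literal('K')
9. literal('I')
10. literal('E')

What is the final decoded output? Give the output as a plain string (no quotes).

Token 1: literal('L'). Output: "L"
Token 2: literal('F'). Output: "LF"
Token 3: backref(off=1, len=4) (overlapping!). Copied 'FFFF' from pos 1. Output: "LFFFFF"
Token 4: backref(off=2, len=2). Copied 'FF' from pos 4. Output: "LFFFFFFF"
Token 5: backref(off=7, len=1). Copied 'F' from pos 1. Output: "LFFFFFFFF"
Token 6: backref(off=6, len=2). Copied 'FF' from pos 3. Output: "LFFFFFFFFFF"
Token 7: literal('D'). Output: "LFFFFFFFFFFD"
Token 8: literal('K'). Output: "LFFFFFFFFFFDK"
Token 9: literal('I'). Output: "LFFFFFFFFFFDKI"
Token 10: literal('E'). Output: "LFFFFFFFFFFDKIE"

Answer: LFFFFFFFFFFDKIE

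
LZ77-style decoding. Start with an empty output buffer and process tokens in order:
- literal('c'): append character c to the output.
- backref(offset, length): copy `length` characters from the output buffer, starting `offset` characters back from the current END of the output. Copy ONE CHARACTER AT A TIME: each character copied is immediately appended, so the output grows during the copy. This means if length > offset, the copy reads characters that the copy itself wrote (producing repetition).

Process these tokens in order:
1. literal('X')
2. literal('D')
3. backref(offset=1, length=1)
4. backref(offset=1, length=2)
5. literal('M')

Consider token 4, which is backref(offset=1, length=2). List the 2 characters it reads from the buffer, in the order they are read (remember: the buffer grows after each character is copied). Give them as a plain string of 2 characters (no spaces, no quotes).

Token 1: literal('X'). Output: "X"
Token 2: literal('D'). Output: "XD"
Token 3: backref(off=1, len=1). Copied 'D' from pos 1. Output: "XDD"
Token 4: backref(off=1, len=2). Buffer before: "XDD" (len 3)
  byte 1: read out[2]='D', append. Buffer now: "XDDD"
  byte 2: read out[3]='D', append. Buffer now: "XDDDD"

Answer: DD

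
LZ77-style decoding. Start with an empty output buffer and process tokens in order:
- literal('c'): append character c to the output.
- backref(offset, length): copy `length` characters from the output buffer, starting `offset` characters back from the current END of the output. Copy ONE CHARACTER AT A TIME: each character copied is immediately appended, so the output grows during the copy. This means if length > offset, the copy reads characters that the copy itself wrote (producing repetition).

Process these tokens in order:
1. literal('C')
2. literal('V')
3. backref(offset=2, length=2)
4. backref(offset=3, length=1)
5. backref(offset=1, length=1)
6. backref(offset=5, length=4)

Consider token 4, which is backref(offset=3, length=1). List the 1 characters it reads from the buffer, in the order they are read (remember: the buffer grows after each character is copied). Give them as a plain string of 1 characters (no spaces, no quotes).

Answer: V

Derivation:
Token 1: literal('C'). Output: "C"
Token 2: literal('V'). Output: "CV"
Token 3: backref(off=2, len=2). Copied 'CV' from pos 0. Output: "CVCV"
Token 4: backref(off=3, len=1). Buffer before: "CVCV" (len 4)
  byte 1: read out[1]='V', append. Buffer now: "CVCVV"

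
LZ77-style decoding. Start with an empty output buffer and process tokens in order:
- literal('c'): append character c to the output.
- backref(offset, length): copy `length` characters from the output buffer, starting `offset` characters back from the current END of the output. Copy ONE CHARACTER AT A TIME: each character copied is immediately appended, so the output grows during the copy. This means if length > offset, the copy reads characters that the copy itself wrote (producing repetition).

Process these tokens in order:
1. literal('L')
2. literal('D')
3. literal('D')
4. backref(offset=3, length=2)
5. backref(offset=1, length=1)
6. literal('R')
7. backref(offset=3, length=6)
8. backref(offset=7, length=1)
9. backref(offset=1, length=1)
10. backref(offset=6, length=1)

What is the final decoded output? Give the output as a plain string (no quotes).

Answer: LDDLDDRDDRDDRRRR

Derivation:
Token 1: literal('L'). Output: "L"
Token 2: literal('D'). Output: "LD"
Token 3: literal('D'). Output: "LDD"
Token 4: backref(off=3, len=2). Copied 'LD' from pos 0. Output: "LDDLD"
Token 5: backref(off=1, len=1). Copied 'D' from pos 4. Output: "LDDLDD"
Token 6: literal('R'). Output: "LDDLDDR"
Token 7: backref(off=3, len=6) (overlapping!). Copied 'DDRDDR' from pos 4. Output: "LDDLDDRDDRDDR"
Token 8: backref(off=7, len=1). Copied 'R' from pos 6. Output: "LDDLDDRDDRDDRR"
Token 9: backref(off=1, len=1). Copied 'R' from pos 13. Output: "LDDLDDRDDRDDRRR"
Token 10: backref(off=6, len=1). Copied 'R' from pos 9. Output: "LDDLDDRDDRDDRRRR"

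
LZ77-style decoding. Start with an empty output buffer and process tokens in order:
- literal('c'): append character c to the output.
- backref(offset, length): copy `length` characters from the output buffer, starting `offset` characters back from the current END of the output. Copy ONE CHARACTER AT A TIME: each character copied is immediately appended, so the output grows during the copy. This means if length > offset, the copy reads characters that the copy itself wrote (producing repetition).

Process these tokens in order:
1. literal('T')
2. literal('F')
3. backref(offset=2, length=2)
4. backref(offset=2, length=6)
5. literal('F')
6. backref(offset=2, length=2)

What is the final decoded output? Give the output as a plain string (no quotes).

Answer: TFTFTFTFTFFFF

Derivation:
Token 1: literal('T'). Output: "T"
Token 2: literal('F'). Output: "TF"
Token 3: backref(off=2, len=2). Copied 'TF' from pos 0. Output: "TFTF"
Token 4: backref(off=2, len=6) (overlapping!). Copied 'TFTFTF' from pos 2. Output: "TFTFTFTFTF"
Token 5: literal('F'). Output: "TFTFTFTFTFF"
Token 6: backref(off=2, len=2). Copied 'FF' from pos 9. Output: "TFTFTFTFTFFFF"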